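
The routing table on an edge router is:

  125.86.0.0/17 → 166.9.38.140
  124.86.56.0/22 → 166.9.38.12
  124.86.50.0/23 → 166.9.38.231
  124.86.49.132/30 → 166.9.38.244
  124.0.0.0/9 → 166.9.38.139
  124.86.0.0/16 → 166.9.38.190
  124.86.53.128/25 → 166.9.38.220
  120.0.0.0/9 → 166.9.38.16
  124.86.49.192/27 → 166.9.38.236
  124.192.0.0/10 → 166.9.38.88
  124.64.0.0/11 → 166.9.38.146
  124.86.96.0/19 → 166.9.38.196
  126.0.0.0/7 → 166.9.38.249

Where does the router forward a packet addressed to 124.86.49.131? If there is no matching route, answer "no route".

166.9.38.190

Routes whose prefix contains 124.86.49.131:
  124.0.0.0/9 (124.0.0.0 - 124.127.255.255) -> 166.9.38.139
  124.64.0.0/11 (124.64.0.0 - 124.95.255.255) -> 166.9.38.146
  124.86.0.0/16 (124.86.0.0 - 124.86.255.255) -> 166.9.38.190
More-specific entries that do NOT match:
  124.86.49.132/30 (124.86.49.132 - 124.86.49.135) does not contain 124.86.49.131
  124.86.49.192/27 (124.86.49.192 - 124.86.49.223) does not contain 124.86.49.131
  124.86.53.128/25 (124.86.53.128 - 124.86.53.255) does not contain 124.86.49.131
  124.86.50.0/23 (124.86.50.0 - 124.86.51.255) does not contain 124.86.49.131
  124.86.56.0/22 (124.86.56.0 - 124.86.59.255) does not contain 124.86.49.131
  124.86.96.0/19 (124.86.96.0 - 124.86.127.255) does not contain 124.86.49.131
  125.86.0.0/17 (125.86.0.0 - 125.86.127.255) does not contain 124.86.49.131
Longest matching prefix is /16 -> next hop 166.9.38.190.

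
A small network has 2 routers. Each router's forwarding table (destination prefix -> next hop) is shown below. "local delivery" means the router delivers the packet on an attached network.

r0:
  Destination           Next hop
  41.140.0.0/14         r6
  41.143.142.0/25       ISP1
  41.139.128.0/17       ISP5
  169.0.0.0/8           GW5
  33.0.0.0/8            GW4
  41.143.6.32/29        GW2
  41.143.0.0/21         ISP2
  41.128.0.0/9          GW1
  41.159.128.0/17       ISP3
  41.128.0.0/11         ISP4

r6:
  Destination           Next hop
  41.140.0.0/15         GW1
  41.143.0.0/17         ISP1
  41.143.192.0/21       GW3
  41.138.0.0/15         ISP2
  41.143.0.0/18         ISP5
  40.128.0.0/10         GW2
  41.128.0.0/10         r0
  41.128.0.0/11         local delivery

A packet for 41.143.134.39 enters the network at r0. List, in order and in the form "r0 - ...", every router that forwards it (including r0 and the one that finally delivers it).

At r0: longest match for 41.143.134.39 is 41.140.0.0/14 -> r6
At r6: longest match for 41.143.134.39 is 41.128.0.0/11 -> local delivery

r0 - r6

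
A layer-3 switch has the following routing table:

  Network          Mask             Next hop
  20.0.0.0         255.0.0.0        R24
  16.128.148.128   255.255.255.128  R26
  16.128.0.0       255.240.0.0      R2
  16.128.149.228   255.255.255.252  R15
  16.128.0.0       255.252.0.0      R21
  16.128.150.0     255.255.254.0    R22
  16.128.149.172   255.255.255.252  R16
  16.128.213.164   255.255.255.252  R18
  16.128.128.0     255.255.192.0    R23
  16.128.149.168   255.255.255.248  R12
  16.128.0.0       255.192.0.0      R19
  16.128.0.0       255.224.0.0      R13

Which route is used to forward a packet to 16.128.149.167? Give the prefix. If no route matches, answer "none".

Entries matching 16.128.149.167:
  16.128.0.0/10 (16.128.0.0 - 16.191.255.255)
  16.128.0.0/11 (16.128.0.0 - 16.159.255.255)
  16.128.0.0/12 (16.128.0.0 - 16.143.255.255)
  16.128.0.0/14 (16.128.0.0 - 16.131.255.255)
  16.128.128.0/18 (16.128.128.0 - 16.128.191.255)
Most specific is 16.128.128.0/18.

16.128.128.0/18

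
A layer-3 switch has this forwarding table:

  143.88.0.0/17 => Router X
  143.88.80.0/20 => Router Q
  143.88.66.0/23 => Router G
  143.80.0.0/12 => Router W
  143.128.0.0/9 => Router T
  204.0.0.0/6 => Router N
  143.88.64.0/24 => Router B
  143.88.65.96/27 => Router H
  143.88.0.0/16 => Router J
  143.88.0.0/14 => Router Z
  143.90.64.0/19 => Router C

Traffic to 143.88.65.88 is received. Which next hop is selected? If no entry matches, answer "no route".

Routes whose prefix contains 143.88.65.88:
  143.80.0.0/12 (143.80.0.0 - 143.95.255.255) -> Router W
  143.88.0.0/14 (143.88.0.0 - 143.91.255.255) -> Router Z
  143.88.0.0/16 (143.88.0.0 - 143.88.255.255) -> Router J
  143.88.0.0/17 (143.88.0.0 - 143.88.127.255) -> Router X
More-specific entries that do NOT match:
  143.88.65.96/27 (143.88.65.96 - 143.88.65.127) does not contain 143.88.65.88
  143.88.64.0/24 (143.88.64.0 - 143.88.64.255) does not contain 143.88.65.88
  143.88.66.0/23 (143.88.66.0 - 143.88.67.255) does not contain 143.88.65.88
  143.88.80.0/20 (143.88.80.0 - 143.88.95.255) does not contain 143.88.65.88
  143.90.64.0/19 (143.90.64.0 - 143.90.95.255) does not contain 143.88.65.88
Longest matching prefix is /17 -> next hop Router X.

Router X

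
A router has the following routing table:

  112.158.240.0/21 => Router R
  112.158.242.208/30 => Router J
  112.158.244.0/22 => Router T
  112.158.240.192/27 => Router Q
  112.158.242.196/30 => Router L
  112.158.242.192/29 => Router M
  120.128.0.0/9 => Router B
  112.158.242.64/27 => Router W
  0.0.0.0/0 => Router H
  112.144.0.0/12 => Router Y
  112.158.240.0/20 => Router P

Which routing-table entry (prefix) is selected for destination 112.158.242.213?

112.158.240.0/21

Entries matching 112.158.242.213:
  0.0.0.0/0 (default, matches everything)
  112.144.0.0/12 (112.144.0.0 - 112.159.255.255)
  112.158.240.0/20 (112.158.240.0 - 112.158.255.255)
  112.158.240.0/21 (112.158.240.0 - 112.158.247.255)
Most specific is 112.158.240.0/21.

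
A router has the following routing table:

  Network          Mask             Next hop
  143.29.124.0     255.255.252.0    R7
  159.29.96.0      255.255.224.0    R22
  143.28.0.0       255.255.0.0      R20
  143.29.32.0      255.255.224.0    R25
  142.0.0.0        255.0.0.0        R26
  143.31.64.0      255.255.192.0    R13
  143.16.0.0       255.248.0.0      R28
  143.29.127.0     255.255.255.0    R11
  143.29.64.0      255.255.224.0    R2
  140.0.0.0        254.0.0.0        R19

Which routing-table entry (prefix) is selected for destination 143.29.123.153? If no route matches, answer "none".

none

143.29.123.153 is outside every listed prefix and there is no default route.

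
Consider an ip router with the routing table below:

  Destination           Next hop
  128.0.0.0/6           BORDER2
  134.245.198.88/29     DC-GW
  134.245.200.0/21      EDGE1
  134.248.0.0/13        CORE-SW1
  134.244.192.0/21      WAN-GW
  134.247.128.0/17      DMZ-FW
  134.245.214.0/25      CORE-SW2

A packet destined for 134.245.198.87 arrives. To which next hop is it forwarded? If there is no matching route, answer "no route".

No entry's prefix contains 134.245.198.87; there is no default route.

no route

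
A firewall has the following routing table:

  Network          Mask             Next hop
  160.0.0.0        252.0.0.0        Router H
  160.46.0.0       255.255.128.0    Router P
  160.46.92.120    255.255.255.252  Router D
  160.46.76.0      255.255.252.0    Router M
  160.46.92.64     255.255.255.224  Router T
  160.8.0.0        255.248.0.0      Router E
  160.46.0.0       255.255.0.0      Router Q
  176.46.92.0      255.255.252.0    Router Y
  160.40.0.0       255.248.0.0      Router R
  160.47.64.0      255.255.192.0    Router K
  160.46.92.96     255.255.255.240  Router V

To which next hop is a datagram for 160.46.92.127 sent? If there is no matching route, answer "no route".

Router P

Routes whose prefix contains 160.46.92.127:
  160.0.0.0/6 (160.0.0.0 - 163.255.255.255) -> Router H
  160.40.0.0/13 (160.40.0.0 - 160.47.255.255) -> Router R
  160.46.0.0/16 (160.46.0.0 - 160.46.255.255) -> Router Q
  160.46.0.0/17 (160.46.0.0 - 160.46.127.255) -> Router P
More-specific entries that do NOT match:
  160.46.92.120/30 (160.46.92.120 - 160.46.92.123) does not contain 160.46.92.127
  160.46.92.96/28 (160.46.92.96 - 160.46.92.111) does not contain 160.46.92.127
  160.46.92.64/27 (160.46.92.64 - 160.46.92.95) does not contain 160.46.92.127
  160.46.76.0/22 (160.46.76.0 - 160.46.79.255) does not contain 160.46.92.127
  176.46.92.0/22 (176.46.92.0 - 176.46.95.255) does not contain 160.46.92.127
  160.47.64.0/18 (160.47.64.0 - 160.47.127.255) does not contain 160.46.92.127
Longest matching prefix is /17 -> next hop Router P.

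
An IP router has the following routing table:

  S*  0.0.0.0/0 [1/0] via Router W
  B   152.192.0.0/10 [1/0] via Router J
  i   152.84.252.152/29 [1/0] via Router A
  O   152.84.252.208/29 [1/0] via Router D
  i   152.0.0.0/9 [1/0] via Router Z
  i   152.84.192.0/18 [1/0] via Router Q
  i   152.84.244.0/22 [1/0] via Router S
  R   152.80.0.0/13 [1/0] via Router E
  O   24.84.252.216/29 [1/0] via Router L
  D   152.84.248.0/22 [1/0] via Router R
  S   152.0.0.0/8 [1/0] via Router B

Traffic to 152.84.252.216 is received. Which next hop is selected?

Router Q

Routes whose prefix contains 152.84.252.216:
  0.0.0.0/0 (default, matches everything) -> Router W
  152.0.0.0/8 (152.0.0.0 - 152.255.255.255) -> Router B
  152.0.0.0/9 (152.0.0.0 - 152.127.255.255) -> Router Z
  152.80.0.0/13 (152.80.0.0 - 152.87.255.255) -> Router E
  152.84.192.0/18 (152.84.192.0 - 152.84.255.255) -> Router Q
More-specific entries that do NOT match:
  152.84.252.152/29 (152.84.252.152 - 152.84.252.159) does not contain 152.84.252.216
  152.84.252.208/29 (152.84.252.208 - 152.84.252.215) does not contain 152.84.252.216
  24.84.252.216/29 (24.84.252.216 - 24.84.252.223) does not contain 152.84.252.216
  152.84.244.0/22 (152.84.244.0 - 152.84.247.255) does not contain 152.84.252.216
  152.84.248.0/22 (152.84.248.0 - 152.84.251.255) does not contain 152.84.252.216
Longest matching prefix is /18 -> next hop Router Q.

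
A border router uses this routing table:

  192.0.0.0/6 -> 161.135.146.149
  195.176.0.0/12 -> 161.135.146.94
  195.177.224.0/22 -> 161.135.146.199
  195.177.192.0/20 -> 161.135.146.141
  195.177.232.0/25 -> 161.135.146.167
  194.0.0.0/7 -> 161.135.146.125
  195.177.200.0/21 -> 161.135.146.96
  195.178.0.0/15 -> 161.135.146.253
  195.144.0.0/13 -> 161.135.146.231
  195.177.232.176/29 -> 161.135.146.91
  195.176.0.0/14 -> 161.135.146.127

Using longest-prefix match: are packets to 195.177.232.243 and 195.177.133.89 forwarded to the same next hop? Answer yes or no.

195.177.232.243: longest match 195.176.0.0/14 -> 161.135.146.127
195.177.133.89: longest match 195.176.0.0/14 -> 161.135.146.127

yes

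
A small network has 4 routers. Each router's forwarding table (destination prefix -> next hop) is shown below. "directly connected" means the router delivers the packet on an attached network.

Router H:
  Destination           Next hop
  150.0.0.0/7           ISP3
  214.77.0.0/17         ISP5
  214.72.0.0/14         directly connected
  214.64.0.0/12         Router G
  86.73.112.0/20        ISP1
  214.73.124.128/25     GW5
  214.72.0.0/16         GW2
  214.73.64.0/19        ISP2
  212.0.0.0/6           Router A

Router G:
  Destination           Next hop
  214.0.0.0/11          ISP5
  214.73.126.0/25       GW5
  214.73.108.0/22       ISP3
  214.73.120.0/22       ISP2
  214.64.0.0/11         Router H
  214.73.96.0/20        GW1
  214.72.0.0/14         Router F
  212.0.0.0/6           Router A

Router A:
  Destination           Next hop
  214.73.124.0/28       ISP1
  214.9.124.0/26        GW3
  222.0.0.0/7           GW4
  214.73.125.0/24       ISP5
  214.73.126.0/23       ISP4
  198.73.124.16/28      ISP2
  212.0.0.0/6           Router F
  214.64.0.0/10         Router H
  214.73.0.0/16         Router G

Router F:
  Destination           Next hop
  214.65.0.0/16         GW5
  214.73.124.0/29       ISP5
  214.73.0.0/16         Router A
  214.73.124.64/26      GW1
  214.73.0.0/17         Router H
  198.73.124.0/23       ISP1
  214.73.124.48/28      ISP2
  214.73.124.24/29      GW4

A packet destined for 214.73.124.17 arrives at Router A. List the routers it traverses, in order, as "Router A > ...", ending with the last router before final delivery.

At Router A: longest match for 214.73.124.17 is 214.73.0.0/16 -> Router G
At Router G: longest match for 214.73.124.17 is 214.72.0.0/14 -> Router F
At Router F: longest match for 214.73.124.17 is 214.73.0.0/17 -> Router H
At Router H: longest match for 214.73.124.17 is 214.72.0.0/14 -> directly connected

Router A > Router G > Router F > Router H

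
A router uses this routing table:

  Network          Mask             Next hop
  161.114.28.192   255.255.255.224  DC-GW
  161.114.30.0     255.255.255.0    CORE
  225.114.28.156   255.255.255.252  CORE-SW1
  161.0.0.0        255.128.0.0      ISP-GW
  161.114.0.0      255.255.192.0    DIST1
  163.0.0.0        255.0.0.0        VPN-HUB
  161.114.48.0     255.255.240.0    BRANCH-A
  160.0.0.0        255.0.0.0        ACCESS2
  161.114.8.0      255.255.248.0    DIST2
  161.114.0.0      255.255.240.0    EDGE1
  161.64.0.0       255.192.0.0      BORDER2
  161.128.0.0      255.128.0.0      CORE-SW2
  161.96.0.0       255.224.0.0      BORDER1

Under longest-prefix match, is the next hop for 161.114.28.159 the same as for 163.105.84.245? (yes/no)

no

161.114.28.159: longest match 161.114.0.0/18 -> DIST1
163.105.84.245: longest match 163.0.0.0/8 -> VPN-HUB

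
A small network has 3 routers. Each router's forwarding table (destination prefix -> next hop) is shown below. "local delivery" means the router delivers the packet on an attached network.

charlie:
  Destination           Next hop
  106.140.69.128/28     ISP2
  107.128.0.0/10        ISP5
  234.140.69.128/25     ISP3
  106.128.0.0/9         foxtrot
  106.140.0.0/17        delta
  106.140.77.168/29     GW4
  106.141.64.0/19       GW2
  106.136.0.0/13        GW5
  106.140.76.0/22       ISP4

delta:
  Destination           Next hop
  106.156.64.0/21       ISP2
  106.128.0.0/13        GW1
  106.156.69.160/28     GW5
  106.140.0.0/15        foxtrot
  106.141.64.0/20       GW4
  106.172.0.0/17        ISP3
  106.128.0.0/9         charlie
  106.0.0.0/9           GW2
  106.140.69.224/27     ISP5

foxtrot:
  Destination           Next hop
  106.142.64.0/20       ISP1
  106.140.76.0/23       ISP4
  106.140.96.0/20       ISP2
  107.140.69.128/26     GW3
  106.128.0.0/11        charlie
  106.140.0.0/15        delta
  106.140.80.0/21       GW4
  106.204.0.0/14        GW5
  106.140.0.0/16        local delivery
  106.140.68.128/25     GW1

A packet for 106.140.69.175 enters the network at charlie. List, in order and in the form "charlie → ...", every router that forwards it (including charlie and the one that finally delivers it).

At charlie: longest match for 106.140.69.175 is 106.140.0.0/17 -> delta
At delta: longest match for 106.140.69.175 is 106.140.0.0/15 -> foxtrot
At foxtrot: longest match for 106.140.69.175 is 106.140.0.0/16 -> local delivery

charlie → delta → foxtrot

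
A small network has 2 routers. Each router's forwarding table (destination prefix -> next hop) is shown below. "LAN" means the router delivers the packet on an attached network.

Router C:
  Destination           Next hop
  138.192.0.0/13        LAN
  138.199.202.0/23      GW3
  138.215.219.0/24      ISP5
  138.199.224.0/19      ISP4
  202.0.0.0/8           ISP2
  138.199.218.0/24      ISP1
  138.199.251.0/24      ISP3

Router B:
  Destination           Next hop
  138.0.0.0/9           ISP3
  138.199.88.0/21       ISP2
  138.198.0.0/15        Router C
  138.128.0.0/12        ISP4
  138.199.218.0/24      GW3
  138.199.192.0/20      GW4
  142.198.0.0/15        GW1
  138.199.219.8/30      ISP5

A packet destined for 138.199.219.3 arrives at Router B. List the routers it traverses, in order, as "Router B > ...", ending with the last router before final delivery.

At Router B: longest match for 138.199.219.3 is 138.198.0.0/15 -> Router C
At Router C: longest match for 138.199.219.3 is 138.192.0.0/13 -> LAN

Router B > Router C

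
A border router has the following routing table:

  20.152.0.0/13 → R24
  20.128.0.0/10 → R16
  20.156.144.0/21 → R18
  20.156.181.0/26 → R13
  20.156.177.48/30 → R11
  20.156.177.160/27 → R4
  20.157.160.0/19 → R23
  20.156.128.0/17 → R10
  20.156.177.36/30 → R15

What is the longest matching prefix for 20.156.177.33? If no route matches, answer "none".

Entries matching 20.156.177.33:
  20.128.0.0/10 (20.128.0.0 - 20.191.255.255)
  20.152.0.0/13 (20.152.0.0 - 20.159.255.255)
  20.156.128.0/17 (20.156.128.0 - 20.156.255.255)
Most specific is 20.156.128.0/17.

20.156.128.0/17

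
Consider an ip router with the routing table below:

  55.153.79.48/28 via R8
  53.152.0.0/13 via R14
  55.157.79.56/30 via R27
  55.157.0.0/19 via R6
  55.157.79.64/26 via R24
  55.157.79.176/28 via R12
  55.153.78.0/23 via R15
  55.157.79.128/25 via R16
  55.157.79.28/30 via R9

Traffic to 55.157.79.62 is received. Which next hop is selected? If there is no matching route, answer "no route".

No entry's prefix contains 55.157.79.62; there is no default route.

no route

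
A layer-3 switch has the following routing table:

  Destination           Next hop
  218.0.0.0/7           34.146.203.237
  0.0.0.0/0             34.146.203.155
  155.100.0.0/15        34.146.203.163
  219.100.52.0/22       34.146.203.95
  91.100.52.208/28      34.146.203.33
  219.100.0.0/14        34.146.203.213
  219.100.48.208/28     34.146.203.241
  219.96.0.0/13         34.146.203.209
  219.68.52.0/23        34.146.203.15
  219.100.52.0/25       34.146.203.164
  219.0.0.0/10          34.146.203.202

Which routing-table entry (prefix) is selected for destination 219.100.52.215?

Entries matching 219.100.52.215:
  0.0.0.0/0 (default, matches everything)
  218.0.0.0/7 (218.0.0.0 - 219.255.255.255)
  219.96.0.0/13 (219.96.0.0 - 219.103.255.255)
  219.100.0.0/14 (219.100.0.0 - 219.103.255.255)
  219.100.52.0/22 (219.100.52.0 - 219.100.55.255)
Most specific is 219.100.52.0/22.

219.100.52.0/22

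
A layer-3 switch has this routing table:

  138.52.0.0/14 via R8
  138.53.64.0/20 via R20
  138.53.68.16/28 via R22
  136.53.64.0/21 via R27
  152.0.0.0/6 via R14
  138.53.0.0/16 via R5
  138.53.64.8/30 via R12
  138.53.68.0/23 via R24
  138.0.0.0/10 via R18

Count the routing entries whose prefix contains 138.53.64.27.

Prefixes containing 138.53.64.27:
  138.0.0.0/10 (138.0.0.0 - 138.63.255.255)
  138.52.0.0/14 (138.52.0.0 - 138.55.255.255)
  138.53.0.0/16 (138.53.0.0 - 138.53.255.255)
  138.53.64.0/20 (138.53.64.0 - 138.53.79.255)
Total matching entries: 4.

4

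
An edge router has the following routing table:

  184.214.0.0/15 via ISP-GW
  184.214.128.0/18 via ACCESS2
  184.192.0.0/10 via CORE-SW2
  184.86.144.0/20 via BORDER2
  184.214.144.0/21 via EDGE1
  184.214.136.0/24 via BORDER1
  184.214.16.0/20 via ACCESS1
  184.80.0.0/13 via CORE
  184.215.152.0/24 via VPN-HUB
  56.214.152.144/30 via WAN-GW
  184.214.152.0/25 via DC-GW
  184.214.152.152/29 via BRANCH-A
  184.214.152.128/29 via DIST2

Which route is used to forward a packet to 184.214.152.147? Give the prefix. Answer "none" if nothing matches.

184.214.128.0/18

Entries matching 184.214.152.147:
  184.192.0.0/10 (184.192.0.0 - 184.255.255.255)
  184.214.0.0/15 (184.214.0.0 - 184.215.255.255)
  184.214.128.0/18 (184.214.128.0 - 184.214.191.255)
Most specific is 184.214.128.0/18.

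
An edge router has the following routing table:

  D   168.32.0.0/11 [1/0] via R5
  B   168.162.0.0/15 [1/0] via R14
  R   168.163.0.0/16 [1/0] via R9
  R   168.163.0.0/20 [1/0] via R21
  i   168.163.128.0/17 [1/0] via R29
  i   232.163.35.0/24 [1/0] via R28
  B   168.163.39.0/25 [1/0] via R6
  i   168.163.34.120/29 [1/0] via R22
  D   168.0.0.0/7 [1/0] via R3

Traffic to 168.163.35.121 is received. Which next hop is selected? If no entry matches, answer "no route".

Routes whose prefix contains 168.163.35.121:
  168.0.0.0/7 (168.0.0.0 - 169.255.255.255) -> R3
  168.162.0.0/15 (168.162.0.0 - 168.163.255.255) -> R14
  168.163.0.0/16 (168.163.0.0 - 168.163.255.255) -> R9
More-specific entries that do NOT match:
  168.163.34.120/29 (168.163.34.120 - 168.163.34.127) does not contain 168.163.35.121
  168.163.39.0/25 (168.163.39.0 - 168.163.39.127) does not contain 168.163.35.121
  232.163.35.0/24 (232.163.35.0 - 232.163.35.255) does not contain 168.163.35.121
  168.163.0.0/20 (168.163.0.0 - 168.163.15.255) does not contain 168.163.35.121
  168.163.128.0/17 (168.163.128.0 - 168.163.255.255) does not contain 168.163.35.121
Longest matching prefix is /16 -> next hop R9.

R9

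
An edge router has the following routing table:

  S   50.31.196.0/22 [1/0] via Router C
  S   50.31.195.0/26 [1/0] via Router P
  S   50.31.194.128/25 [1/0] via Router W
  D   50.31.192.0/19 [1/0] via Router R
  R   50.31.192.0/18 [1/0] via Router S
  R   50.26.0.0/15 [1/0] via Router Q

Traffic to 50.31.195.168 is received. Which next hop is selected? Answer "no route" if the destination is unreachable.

Routes whose prefix contains 50.31.195.168:
  50.31.192.0/18 (50.31.192.0 - 50.31.255.255) -> Router S
  50.31.192.0/19 (50.31.192.0 - 50.31.223.255) -> Router R
More-specific entries that do NOT match:
  50.31.195.0/26 (50.31.195.0 - 50.31.195.63) does not contain 50.31.195.168
  50.31.194.128/25 (50.31.194.128 - 50.31.194.255) does not contain 50.31.195.168
  50.31.196.0/22 (50.31.196.0 - 50.31.199.255) does not contain 50.31.195.168
Longest matching prefix is /19 -> next hop Router R.

Router R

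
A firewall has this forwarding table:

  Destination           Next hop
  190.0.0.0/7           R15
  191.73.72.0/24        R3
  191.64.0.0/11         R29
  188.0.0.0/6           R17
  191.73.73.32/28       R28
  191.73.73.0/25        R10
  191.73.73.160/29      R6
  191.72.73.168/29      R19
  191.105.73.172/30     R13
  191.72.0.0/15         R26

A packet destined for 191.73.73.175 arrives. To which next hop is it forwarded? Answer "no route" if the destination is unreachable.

R26

Routes whose prefix contains 191.73.73.175:
  188.0.0.0/6 (188.0.0.0 - 191.255.255.255) -> R17
  190.0.0.0/7 (190.0.0.0 - 191.255.255.255) -> R15
  191.64.0.0/11 (191.64.0.0 - 191.95.255.255) -> R29
  191.72.0.0/15 (191.72.0.0 - 191.73.255.255) -> R26
More-specific entries that do NOT match:
  191.105.73.172/30 (191.105.73.172 - 191.105.73.175) does not contain 191.73.73.175
  191.73.73.160/29 (191.73.73.160 - 191.73.73.167) does not contain 191.73.73.175
  191.72.73.168/29 (191.72.73.168 - 191.72.73.175) does not contain 191.73.73.175
  191.73.73.32/28 (191.73.73.32 - 191.73.73.47) does not contain 191.73.73.175
  191.73.73.0/25 (191.73.73.0 - 191.73.73.127) does not contain 191.73.73.175
  191.73.72.0/24 (191.73.72.0 - 191.73.72.255) does not contain 191.73.73.175
Longest matching prefix is /15 -> next hop R26.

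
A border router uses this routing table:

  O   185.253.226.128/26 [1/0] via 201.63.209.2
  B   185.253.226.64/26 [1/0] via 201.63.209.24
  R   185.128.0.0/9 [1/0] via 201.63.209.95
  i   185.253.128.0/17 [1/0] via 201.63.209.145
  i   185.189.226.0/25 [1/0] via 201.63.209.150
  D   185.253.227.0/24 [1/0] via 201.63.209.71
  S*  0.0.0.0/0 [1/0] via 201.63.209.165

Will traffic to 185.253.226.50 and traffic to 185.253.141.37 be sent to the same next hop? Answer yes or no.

185.253.226.50: longest match 185.253.128.0/17 -> 201.63.209.145
185.253.141.37: longest match 185.253.128.0/17 -> 201.63.209.145

yes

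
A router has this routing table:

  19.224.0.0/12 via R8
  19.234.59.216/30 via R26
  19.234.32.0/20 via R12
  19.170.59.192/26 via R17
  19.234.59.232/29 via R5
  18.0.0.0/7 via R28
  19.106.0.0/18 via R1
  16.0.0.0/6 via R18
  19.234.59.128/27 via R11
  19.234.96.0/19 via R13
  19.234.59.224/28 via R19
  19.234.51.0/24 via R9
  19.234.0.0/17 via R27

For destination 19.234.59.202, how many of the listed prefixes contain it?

Prefixes containing 19.234.59.202:
  16.0.0.0/6 (16.0.0.0 - 19.255.255.255)
  18.0.0.0/7 (18.0.0.0 - 19.255.255.255)
  19.224.0.0/12 (19.224.0.0 - 19.239.255.255)
  19.234.0.0/17 (19.234.0.0 - 19.234.127.255)
Total matching entries: 4.

4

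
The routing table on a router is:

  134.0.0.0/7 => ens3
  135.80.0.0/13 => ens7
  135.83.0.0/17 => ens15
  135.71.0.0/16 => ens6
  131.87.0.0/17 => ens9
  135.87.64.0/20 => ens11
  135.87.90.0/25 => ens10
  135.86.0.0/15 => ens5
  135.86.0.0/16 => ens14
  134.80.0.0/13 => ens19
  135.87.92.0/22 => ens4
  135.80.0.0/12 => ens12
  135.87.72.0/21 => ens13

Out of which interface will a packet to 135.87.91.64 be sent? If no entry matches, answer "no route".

ens5

Routes whose prefix contains 135.87.91.64:
  134.0.0.0/7 (134.0.0.0 - 135.255.255.255) -> ens3
  135.80.0.0/12 (135.80.0.0 - 135.95.255.255) -> ens12
  135.80.0.0/13 (135.80.0.0 - 135.87.255.255) -> ens7
  135.86.0.0/15 (135.86.0.0 - 135.87.255.255) -> ens5
More-specific entries that do NOT match:
  135.87.90.0/25 (135.87.90.0 - 135.87.90.127) does not contain 135.87.91.64
  135.87.92.0/22 (135.87.92.0 - 135.87.95.255) does not contain 135.87.91.64
  135.87.72.0/21 (135.87.72.0 - 135.87.79.255) does not contain 135.87.91.64
  135.87.64.0/20 (135.87.64.0 - 135.87.79.255) does not contain 135.87.91.64
  135.83.0.0/17 (135.83.0.0 - 135.83.127.255) does not contain 135.87.91.64
  131.87.0.0/17 (131.87.0.0 - 131.87.127.255) does not contain 135.87.91.64
  135.71.0.0/16 (135.71.0.0 - 135.71.255.255) does not contain 135.87.91.64
  135.86.0.0/16 (135.86.0.0 - 135.86.255.255) does not contain 135.87.91.64
Longest matching prefix is /15 -> interface ens5.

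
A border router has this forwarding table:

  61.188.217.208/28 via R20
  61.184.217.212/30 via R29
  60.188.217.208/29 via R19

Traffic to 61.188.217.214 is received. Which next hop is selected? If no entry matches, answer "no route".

R20

Routes whose prefix contains 61.188.217.214:
  61.188.217.208/28 (61.188.217.208 - 61.188.217.223) -> R20
More-specific entries that do NOT match:
  61.184.217.212/30 (61.184.217.212 - 61.184.217.215) does not contain 61.188.217.214
  60.188.217.208/29 (60.188.217.208 - 60.188.217.215) does not contain 61.188.217.214
Longest matching prefix is /28 -> next hop R20.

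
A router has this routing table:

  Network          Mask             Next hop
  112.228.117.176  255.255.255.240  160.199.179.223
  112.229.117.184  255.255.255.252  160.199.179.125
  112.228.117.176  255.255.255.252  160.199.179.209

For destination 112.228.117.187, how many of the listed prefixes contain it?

1

Prefixes containing 112.228.117.187:
  112.228.117.176/28 (112.228.117.176 - 112.228.117.191)
Total matching entries: 1.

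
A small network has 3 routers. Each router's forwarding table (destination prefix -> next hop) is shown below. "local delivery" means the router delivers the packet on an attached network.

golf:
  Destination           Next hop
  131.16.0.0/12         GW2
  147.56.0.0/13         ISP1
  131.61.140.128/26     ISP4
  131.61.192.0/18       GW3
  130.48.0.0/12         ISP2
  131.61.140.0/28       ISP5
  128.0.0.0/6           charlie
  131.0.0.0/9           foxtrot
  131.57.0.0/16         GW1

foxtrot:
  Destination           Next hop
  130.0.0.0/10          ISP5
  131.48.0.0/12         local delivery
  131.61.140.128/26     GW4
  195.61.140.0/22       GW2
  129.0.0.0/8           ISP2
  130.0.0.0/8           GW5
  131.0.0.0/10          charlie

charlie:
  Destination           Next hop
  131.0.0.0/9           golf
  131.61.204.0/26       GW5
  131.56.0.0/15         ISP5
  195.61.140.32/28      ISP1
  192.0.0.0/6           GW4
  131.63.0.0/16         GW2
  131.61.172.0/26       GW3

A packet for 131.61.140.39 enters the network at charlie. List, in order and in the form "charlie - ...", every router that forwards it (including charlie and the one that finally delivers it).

charlie - golf - foxtrot

At charlie: longest match for 131.61.140.39 is 131.0.0.0/9 -> golf
At golf: longest match for 131.61.140.39 is 131.0.0.0/9 -> foxtrot
At foxtrot: longest match for 131.61.140.39 is 131.48.0.0/12 -> local delivery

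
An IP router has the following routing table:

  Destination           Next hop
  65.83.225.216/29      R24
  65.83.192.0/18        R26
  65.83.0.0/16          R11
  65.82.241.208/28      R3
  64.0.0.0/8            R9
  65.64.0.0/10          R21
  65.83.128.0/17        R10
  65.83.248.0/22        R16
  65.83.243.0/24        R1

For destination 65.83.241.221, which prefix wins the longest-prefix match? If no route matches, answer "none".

65.83.192.0/18

Entries matching 65.83.241.221:
  65.64.0.0/10 (65.64.0.0 - 65.127.255.255)
  65.83.0.0/16 (65.83.0.0 - 65.83.255.255)
  65.83.128.0/17 (65.83.128.0 - 65.83.255.255)
  65.83.192.0/18 (65.83.192.0 - 65.83.255.255)
Most specific is 65.83.192.0/18.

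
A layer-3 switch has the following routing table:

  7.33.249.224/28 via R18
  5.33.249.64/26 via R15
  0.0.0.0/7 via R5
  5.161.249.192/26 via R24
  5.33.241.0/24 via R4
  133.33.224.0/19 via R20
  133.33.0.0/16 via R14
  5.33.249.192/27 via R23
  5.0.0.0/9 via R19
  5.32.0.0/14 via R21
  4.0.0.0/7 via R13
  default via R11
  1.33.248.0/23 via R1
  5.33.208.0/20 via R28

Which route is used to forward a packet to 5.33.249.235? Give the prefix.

5.32.0.0/14

Entries matching 5.33.249.235:
  0.0.0.0/0 (default, matches everything)
  4.0.0.0/7 (4.0.0.0 - 5.255.255.255)
  5.0.0.0/9 (5.0.0.0 - 5.127.255.255)
  5.32.0.0/14 (5.32.0.0 - 5.35.255.255)
Most specific is 5.32.0.0/14.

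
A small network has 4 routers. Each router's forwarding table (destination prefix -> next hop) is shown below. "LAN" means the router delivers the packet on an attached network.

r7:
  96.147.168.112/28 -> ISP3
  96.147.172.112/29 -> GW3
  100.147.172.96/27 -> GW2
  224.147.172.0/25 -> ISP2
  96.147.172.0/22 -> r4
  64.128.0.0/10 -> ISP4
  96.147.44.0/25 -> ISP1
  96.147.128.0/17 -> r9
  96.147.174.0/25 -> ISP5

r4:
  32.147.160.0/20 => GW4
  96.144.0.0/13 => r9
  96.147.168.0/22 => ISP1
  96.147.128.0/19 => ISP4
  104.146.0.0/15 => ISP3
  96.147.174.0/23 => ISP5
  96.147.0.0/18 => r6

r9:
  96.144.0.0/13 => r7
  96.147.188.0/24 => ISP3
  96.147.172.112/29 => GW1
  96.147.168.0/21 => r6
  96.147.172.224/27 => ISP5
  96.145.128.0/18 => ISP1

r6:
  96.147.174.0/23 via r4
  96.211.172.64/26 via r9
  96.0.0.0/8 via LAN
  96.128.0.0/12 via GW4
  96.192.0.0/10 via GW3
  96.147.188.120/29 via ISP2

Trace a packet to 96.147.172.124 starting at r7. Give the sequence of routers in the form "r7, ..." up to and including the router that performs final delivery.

At r7: longest match for 96.147.172.124 is 96.147.172.0/22 -> r4
At r4: longest match for 96.147.172.124 is 96.144.0.0/13 -> r9
At r9: longest match for 96.147.172.124 is 96.147.168.0/21 -> r6
At r6: longest match for 96.147.172.124 is 96.0.0.0/8 -> LAN

r7, r4, r9, r6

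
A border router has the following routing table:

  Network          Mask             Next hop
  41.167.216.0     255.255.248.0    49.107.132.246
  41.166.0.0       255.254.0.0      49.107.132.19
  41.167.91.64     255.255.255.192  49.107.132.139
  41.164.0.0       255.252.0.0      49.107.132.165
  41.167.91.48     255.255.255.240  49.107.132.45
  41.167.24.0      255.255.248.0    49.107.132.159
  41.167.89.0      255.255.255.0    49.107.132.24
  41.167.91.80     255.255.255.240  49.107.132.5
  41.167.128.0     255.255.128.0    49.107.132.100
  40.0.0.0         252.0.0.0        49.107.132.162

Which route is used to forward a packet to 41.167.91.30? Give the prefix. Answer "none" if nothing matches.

Entries matching 41.167.91.30:
  40.0.0.0/6 (40.0.0.0 - 43.255.255.255)
  41.164.0.0/14 (41.164.0.0 - 41.167.255.255)
  41.166.0.0/15 (41.166.0.0 - 41.167.255.255)
Most specific is 41.166.0.0/15.

41.166.0.0/15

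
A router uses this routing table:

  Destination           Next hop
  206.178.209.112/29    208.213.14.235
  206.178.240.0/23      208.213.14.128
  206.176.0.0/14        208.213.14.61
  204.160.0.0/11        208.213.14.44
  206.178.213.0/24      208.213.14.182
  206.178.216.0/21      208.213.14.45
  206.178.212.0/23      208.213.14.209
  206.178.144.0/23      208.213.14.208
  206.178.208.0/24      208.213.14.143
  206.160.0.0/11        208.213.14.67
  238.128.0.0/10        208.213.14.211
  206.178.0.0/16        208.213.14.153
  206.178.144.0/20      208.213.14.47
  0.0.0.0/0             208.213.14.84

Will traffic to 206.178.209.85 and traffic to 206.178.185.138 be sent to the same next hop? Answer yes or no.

yes

206.178.209.85: longest match 206.178.0.0/16 -> 208.213.14.153
206.178.185.138: longest match 206.178.0.0/16 -> 208.213.14.153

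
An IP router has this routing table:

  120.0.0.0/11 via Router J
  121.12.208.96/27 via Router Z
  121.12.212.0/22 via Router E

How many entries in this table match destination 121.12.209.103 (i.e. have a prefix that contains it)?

No listed prefix contains 121.12.209.103.
Total matching entries: 0.

0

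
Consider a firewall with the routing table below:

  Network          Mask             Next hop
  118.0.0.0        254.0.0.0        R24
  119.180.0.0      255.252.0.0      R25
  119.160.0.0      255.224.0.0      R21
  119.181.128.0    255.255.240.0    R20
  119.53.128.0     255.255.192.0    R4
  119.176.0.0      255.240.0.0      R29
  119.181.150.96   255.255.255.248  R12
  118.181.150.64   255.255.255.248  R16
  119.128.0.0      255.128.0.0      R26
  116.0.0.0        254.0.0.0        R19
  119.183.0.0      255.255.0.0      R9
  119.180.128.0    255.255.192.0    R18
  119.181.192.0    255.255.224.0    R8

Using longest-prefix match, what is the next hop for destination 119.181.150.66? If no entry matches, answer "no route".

R25

Routes whose prefix contains 119.181.150.66:
  118.0.0.0/7 (118.0.0.0 - 119.255.255.255) -> R24
  119.128.0.0/9 (119.128.0.0 - 119.255.255.255) -> R26
  119.160.0.0/11 (119.160.0.0 - 119.191.255.255) -> R21
  119.176.0.0/12 (119.176.0.0 - 119.191.255.255) -> R29
  119.180.0.0/14 (119.180.0.0 - 119.183.255.255) -> R25
More-specific entries that do NOT match:
  119.181.150.96/29 (119.181.150.96 - 119.181.150.103) does not contain 119.181.150.66
  118.181.150.64/29 (118.181.150.64 - 118.181.150.71) does not contain 119.181.150.66
  119.181.128.0/20 (119.181.128.0 - 119.181.143.255) does not contain 119.181.150.66
  119.181.192.0/19 (119.181.192.0 - 119.181.223.255) does not contain 119.181.150.66
  119.53.128.0/18 (119.53.128.0 - 119.53.191.255) does not contain 119.181.150.66
  119.180.128.0/18 (119.180.128.0 - 119.180.191.255) does not contain 119.181.150.66
  119.183.0.0/16 (119.183.0.0 - 119.183.255.255) does not contain 119.181.150.66
Longest matching prefix is /14 -> next hop R25.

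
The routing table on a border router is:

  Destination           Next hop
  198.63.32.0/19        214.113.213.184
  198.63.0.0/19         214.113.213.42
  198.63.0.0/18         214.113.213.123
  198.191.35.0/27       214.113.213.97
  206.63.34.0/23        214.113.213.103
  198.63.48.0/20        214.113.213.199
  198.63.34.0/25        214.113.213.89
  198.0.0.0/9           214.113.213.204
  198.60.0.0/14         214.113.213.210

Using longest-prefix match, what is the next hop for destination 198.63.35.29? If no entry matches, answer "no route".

Routes whose prefix contains 198.63.35.29:
  198.0.0.0/9 (198.0.0.0 - 198.127.255.255) -> 214.113.213.204
  198.60.0.0/14 (198.60.0.0 - 198.63.255.255) -> 214.113.213.210
  198.63.0.0/18 (198.63.0.0 - 198.63.63.255) -> 214.113.213.123
  198.63.32.0/19 (198.63.32.0 - 198.63.63.255) -> 214.113.213.184
More-specific entries that do NOT match:
  198.191.35.0/27 (198.191.35.0 - 198.191.35.31) does not contain 198.63.35.29
  198.63.34.0/25 (198.63.34.0 - 198.63.34.127) does not contain 198.63.35.29
  206.63.34.0/23 (206.63.34.0 - 206.63.35.255) does not contain 198.63.35.29
  198.63.48.0/20 (198.63.48.0 - 198.63.63.255) does not contain 198.63.35.29
Longest matching prefix is /19 -> next hop 214.113.213.184.

214.113.213.184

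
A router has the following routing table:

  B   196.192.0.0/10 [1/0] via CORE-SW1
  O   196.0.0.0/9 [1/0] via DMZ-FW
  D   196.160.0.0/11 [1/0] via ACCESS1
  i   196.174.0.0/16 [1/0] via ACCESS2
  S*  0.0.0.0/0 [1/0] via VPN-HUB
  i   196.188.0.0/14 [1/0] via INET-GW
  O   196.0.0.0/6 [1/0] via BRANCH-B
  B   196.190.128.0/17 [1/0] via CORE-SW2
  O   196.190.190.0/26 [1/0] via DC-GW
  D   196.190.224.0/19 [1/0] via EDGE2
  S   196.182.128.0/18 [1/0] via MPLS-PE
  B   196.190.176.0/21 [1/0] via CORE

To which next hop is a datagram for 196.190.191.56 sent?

Routes whose prefix contains 196.190.191.56:
  0.0.0.0/0 (default, matches everything) -> VPN-HUB
  196.0.0.0/6 (196.0.0.0 - 199.255.255.255) -> BRANCH-B
  196.160.0.0/11 (196.160.0.0 - 196.191.255.255) -> ACCESS1
  196.188.0.0/14 (196.188.0.0 - 196.191.255.255) -> INET-GW
  196.190.128.0/17 (196.190.128.0 - 196.190.255.255) -> CORE-SW2
More-specific entries that do NOT match:
  196.190.190.0/26 (196.190.190.0 - 196.190.190.63) does not contain 196.190.191.56
  196.190.176.0/21 (196.190.176.0 - 196.190.183.255) does not contain 196.190.191.56
  196.190.224.0/19 (196.190.224.0 - 196.190.255.255) does not contain 196.190.191.56
  196.182.128.0/18 (196.182.128.0 - 196.182.191.255) does not contain 196.190.191.56
Longest matching prefix is /17 -> next hop CORE-SW2.

CORE-SW2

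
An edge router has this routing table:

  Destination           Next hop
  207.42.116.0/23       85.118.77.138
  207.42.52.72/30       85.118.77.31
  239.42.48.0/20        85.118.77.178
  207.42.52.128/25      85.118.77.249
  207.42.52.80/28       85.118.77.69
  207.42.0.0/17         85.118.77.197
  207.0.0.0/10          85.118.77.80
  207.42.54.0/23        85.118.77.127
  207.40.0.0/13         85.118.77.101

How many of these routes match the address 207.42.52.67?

3

Prefixes containing 207.42.52.67:
  207.0.0.0/10 (207.0.0.0 - 207.63.255.255)
  207.40.0.0/13 (207.40.0.0 - 207.47.255.255)
  207.42.0.0/17 (207.42.0.0 - 207.42.127.255)
Total matching entries: 3.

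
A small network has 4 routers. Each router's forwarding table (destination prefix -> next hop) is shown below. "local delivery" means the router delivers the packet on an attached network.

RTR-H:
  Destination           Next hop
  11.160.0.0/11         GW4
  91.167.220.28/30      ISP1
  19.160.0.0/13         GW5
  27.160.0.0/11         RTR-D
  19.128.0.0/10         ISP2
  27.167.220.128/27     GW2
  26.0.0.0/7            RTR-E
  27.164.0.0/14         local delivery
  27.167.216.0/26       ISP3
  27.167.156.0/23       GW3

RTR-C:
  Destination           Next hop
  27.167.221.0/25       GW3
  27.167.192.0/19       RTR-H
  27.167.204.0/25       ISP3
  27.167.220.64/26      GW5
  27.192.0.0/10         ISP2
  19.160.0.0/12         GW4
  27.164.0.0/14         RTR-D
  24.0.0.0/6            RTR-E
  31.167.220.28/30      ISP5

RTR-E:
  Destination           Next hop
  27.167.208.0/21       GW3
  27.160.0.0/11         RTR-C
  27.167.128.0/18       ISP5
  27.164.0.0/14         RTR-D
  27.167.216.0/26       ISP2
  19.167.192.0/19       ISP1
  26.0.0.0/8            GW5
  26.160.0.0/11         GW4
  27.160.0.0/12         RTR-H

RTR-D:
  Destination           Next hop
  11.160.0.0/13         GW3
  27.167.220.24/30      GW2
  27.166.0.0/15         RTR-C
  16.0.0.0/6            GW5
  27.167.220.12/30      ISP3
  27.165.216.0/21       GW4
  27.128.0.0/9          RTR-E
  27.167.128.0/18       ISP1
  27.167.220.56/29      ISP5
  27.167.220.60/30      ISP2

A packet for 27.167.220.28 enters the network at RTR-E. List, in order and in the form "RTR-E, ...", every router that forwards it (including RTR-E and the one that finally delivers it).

At RTR-E: longest match for 27.167.220.28 is 27.164.0.0/14 -> RTR-D
At RTR-D: longest match for 27.167.220.28 is 27.166.0.0/15 -> RTR-C
At RTR-C: longest match for 27.167.220.28 is 27.167.192.0/19 -> RTR-H
At RTR-H: longest match for 27.167.220.28 is 27.164.0.0/14 -> local delivery

RTR-E, RTR-D, RTR-C, RTR-H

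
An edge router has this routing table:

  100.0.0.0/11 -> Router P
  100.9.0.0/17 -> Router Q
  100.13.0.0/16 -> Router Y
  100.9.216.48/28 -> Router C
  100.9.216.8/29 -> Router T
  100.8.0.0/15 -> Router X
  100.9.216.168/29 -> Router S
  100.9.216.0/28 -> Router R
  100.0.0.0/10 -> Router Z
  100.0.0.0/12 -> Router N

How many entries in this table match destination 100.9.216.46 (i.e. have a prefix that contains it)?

4

Prefixes containing 100.9.216.46:
  100.0.0.0/10 (100.0.0.0 - 100.63.255.255)
  100.0.0.0/11 (100.0.0.0 - 100.31.255.255)
  100.0.0.0/12 (100.0.0.0 - 100.15.255.255)
  100.8.0.0/15 (100.8.0.0 - 100.9.255.255)
Total matching entries: 4.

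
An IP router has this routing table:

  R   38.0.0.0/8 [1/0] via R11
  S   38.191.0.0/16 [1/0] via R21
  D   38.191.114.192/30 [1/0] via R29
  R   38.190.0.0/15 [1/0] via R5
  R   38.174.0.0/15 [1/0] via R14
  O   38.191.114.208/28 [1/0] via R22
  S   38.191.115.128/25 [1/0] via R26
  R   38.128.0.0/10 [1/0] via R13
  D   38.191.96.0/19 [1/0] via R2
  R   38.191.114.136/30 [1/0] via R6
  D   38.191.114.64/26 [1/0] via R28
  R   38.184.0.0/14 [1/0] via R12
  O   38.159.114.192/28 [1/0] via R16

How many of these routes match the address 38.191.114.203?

5

Prefixes containing 38.191.114.203:
  38.0.0.0/8 (38.0.0.0 - 38.255.255.255)
  38.128.0.0/10 (38.128.0.0 - 38.191.255.255)
  38.190.0.0/15 (38.190.0.0 - 38.191.255.255)
  38.191.0.0/16 (38.191.0.0 - 38.191.255.255)
  38.191.96.0/19 (38.191.96.0 - 38.191.127.255)
Total matching entries: 5.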